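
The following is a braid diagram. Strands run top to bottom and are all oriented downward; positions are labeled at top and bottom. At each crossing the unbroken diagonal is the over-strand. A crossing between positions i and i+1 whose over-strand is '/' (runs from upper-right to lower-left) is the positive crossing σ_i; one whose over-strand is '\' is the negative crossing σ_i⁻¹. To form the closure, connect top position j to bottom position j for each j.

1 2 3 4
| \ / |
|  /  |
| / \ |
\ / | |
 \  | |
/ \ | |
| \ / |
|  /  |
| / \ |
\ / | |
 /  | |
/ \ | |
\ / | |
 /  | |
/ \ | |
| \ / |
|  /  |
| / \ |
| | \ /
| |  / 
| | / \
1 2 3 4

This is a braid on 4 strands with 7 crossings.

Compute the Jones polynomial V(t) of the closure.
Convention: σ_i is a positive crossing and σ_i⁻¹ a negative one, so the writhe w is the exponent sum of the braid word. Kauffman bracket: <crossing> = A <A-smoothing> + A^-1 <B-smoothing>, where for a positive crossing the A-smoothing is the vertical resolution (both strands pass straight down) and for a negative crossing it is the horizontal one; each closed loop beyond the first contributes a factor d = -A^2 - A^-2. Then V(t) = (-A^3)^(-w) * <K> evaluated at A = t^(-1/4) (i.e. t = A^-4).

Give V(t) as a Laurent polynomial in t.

-t^6 + t^5 - t^4 + 2*t^3 - t^2 + t

Derivation:
Reading the diagram top to bottom ('/'-over between positions i,i+1 = s_i, '\'-over = s_i^-1): braid word = s2 s1^-1 s2 s1 s1 s2 s3.
The presented braid s2 s1^-1 s2 s1 s1 s2 s3 on 4 strands reduces by inverse Markov moves (closure unchanged at each step):
  Destabilize: the word has the form β·s3 where s3 occurs only as the final letter (β ∈ B_3); drop it and the last strand → 3 strands.
Reduced to β = s2 s1^-1 s2 s1 s1 s2 on 3 strands, 6 crossings.
Compute on β:
Braid: s2 s1^-1 s2 s1 s1 s2 on 3 strands, 6 crossings.
Writhe w = (#positive) - (#negative) = 5 - 1 = 4.
Computing the Kauffman bracket via state sum. There are 2^6 = 64 states.
Smooth each crossing (0=||, 1=⌣⌢); contribution A^(Σ sign_k(1-2s_k)) * d^(L-1).
Tabulate the states by total A-exponent and number of loops L (A-exp: L × count):
  A^6: L=2 ×1
  A^4: L=1 ×3, L=3 ×3
  A^2: L=2 ×14, L=4 ×1
  A^0: L=1 ×10, L=3 ×10
  A^-2: L=2 ×13, L=4 ×2
  A^-4: L=3 ×6
  A^-6: L=4 ×1
Each group contributes A^e * Σ count * d^(L-1):
Powers of d = -A^2 - A^-2: d^2 = A^4 + 2 + A^-4; d^3 = -A^6 - 3*A^2 - 3*A^-2 - A^-6.
  A^6 * (d) = -A^8 - A^4
  A^4 * (3 + 3*d^2) = 3*A^8 + 9*A^4 + 3
  A^2 * (14*d + d^3) = -A^8 - 17*A^4 - 17 - A^-4
  A^0 * (10 + 10*d^2) = 10*A^4 + 30 + 10*A^-4
  A^-2 * (13*d + 2*d^3) = -2*A^4 - 19 - 19*A^-4 - 2*A^-8
  A^-4 * (6*d^2) = 6 + 12*A^-4 + 6*A^-8
  A^-6 * (d^3) = -1 - 3*A^-4 - 3*A^-8 - A^-12
Summing the groups: <K> = A^8 - A^4 + 2 - A^-4 + A^-8 - A^-12
Normalise by the writhe: (-A^3)^(-w) = (-A^3)^(-4) = A^-12, so f(A) = A^-12 * <K> = A^-4 - A^-8 + 2*A^-12 - A^-16 + A^-20 - A^-24.
Substitute A = t^(-1/4), i.e. A^e → t^(-e/4): V(t) = -t^6 + t^5 - t^4 + 2*t^3 - t^2 + t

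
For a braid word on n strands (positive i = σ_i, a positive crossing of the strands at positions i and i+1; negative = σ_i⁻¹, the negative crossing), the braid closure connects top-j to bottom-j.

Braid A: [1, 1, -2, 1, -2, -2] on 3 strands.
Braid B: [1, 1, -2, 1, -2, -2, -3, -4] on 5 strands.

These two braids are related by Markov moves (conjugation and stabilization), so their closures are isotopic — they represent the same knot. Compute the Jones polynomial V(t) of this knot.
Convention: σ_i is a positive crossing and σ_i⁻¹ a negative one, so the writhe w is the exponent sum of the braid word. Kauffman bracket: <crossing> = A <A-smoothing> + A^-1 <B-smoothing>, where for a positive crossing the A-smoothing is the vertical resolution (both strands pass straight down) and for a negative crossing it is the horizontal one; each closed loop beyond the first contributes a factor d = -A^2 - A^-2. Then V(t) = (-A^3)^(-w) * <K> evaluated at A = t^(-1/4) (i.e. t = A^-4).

-t^3 + 2*t^2 - 2*t + 3 - 2*t^-1 + 2*t^-2 - t^-3

Derivation:
Markov-equivalent braids have isotopic closures, hence identical knot invariants. Strip the Markov moves from each word to reach a common short braid β, then compute V(t) once on β.
Braid A: s1 s1 s2^-1 s1 s2^-1 s2^-1 on 3 strands has no conjugating prefix/suffix or stabilization to strip; take β = s1 s1 s2^-1 s1 s2^-1 s2^-1.
Braid B: s1 s1 s2^-1 s1 s2^-1 s2^-1 s3^-1 s4^-1 on 5 strands reduces by inverse Markov moves (closure unchanged at each step):
  Destabilize: the word has the form β·s4^-1 where s4^-1 occurs only as the final letter (β ∈ B_4); drop it and the last strand → 4 strands.
  Destabilize: the word has the form β·s3^-1 where s3^-1 occurs only as the final letter (β ∈ B_3); drop it and the last strand → 3 strands.
Reduced to β = s1 s1 s2^-1 s1 s2^-1 s2^-1 on 3 strands, 6 crossings.
Both give the same β = s1 s1 s2^-1 s1 s2^-1 s2^-1 on 3 strands, so one state sum suffices:
Braid: s1 s1 s2^-1 s1 s2^-1 s2^-1 on 3 strands, 6 crossings.
Writhe w = (#positive) - (#negative) = 3 - 3 = 0.
Computing the Kauffman bracket via state sum. There are 2^6 = 64 states.
Each crossing splits two ways (0=vertical, 1=horizontal). The state's weight is A^(#A-smoothings - #B-smoothings) * d^(loops - 1).
Tabulate the states by total A-exponent and number of loops L (A-exp: L × count):
  A^6: L=4 ×1
  A^4: L=3 ×6
  A^2: L=2 ×14, L=4 ×1
  A^0: L=1 ×13, L=3 ×7
  A^-2: L=2 ×14, L=4 ×1
  A^-4: L=3 ×6
  A^-6: L=4 ×1
Each group contributes A^e * Σ count * d^(L-1):
Powers of d = -A^2 - A^-2: d^2 = A^4 + 2 + A^-4; d^3 = -A^6 - 3*A^2 - 3*A^-2 - A^-6.
  A^6 * (d^3) = -A^12 - 3*A^8 - 3*A^4 - 1
  A^4 * (6*d^2) = 6*A^8 + 12*A^4 + 6
  A^2 * (14*d + d^3) = -A^8 - 17*A^4 - 17 - A^-4
  A^0 * (13 + 7*d^2) = 7*A^4 + 27 + 7*A^-4
  A^-2 * (14*d + d^3) = -A^4 - 17 - 17*A^-4 - A^-8
  A^-4 * (6*d^2) = 6 + 12*A^-4 + 6*A^-8
  A^-6 * (d^3) = -1 - 3*A^-4 - 3*A^-8 - A^-12
Summing the groups: <K> = -A^12 + 2*A^8 - 2*A^4 + 3 - 2*A^-4 + 2*A^-8 - A^-12
Normalise by the writhe: (-A^3)^(-w) = (-A^3)^(0) = 1, so f(A) = 1 * <K> = -A^12 + 2*A^8 - 2*A^4 + 3 - 2*A^-4 + 2*A^-8 - A^-12.
Substitute A = t^(-1/4), i.e. A^e → t^(-e/4): V(t) = -t^3 + 2*t^2 - 2*t + 3 - 2*t^-1 + 2*t^-2 - t^-3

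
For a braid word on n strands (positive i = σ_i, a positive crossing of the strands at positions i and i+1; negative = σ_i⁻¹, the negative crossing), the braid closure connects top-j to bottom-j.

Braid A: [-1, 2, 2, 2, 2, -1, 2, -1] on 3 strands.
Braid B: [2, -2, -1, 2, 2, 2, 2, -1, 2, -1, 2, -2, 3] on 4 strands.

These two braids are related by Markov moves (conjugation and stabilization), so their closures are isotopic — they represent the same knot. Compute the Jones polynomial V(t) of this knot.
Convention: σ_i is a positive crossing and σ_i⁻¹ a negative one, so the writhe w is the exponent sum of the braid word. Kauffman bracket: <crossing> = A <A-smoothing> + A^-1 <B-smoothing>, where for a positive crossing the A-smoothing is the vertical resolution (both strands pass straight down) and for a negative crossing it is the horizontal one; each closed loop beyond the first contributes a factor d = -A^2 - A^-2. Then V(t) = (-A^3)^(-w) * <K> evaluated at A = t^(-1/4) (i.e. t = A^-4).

Markov-equivalent braids have isotopic closures, hence identical knot invariants. Strip the Markov moves from each word to reach a common short braid β, then compute V(t) once on β.
Braid A: s1^-1 s2 s2 s2 s2 s1^-1 s2 s1^-1 on 3 strands has no conjugating prefix/suffix or stabilization to strip; take β = s1^-1 s2 s2 s2 s2 s1^-1 s2 s1^-1.
Braid B: s2 s2^-1 s1^-1 s2 s2 s2 s2 s1^-1 s2 s1^-1 s2 s2^-1 s3 on 4 strands reduces by inverse Markov moves (closure unchanged at each step):
  Destabilize: the word has the form β·s3 where s3 occurs only as the final letter (β ∈ B_3); drop it and the last strand → 3 strands.
  Deconjugate: the word is γ·β·γ⁻¹ with γ = s2 s2^-1 (prefix) and γ⁻¹ = s2 s2^-1 (suffix); strip both.
Reduced to β = s1^-1 s2 s2 s2 s2 s1^-1 s2 s1^-1 on 3 strands, 8 crossings.
Both give the same β = s1^-1 s2 s2 s2 s2 s1^-1 s2 s1^-1 on 3 strands, so one state sum suffices:
Braid: s1^-1 s2 s2 s2 s2 s1^-1 s2 s1^-1 on 3 strands, 8 crossings.
Writhe w = (#positive) - (#negative) = 5 - 3 = 2.
State-sum expansion of <K>. There are 2^8 = 256 states.
For each crossing: s=0 is the vertical smoothing, s=1 horizontal. Crossing k contributes A^(sign_k * (1 - 2*s_k)); loop factor d = -A^2 - A^-2.
Tabulate the states by total A-exponent and number of loops L (A-exp: L × count):
  A^8: L=4 ×1
  A^6: L=3 ×8
  A^4: L=2 ×22, L=4 ×6
  A^2: L=1 ×23, L=3 ×29, L=5 ×4
  A^0: L=2 ×47, L=4 ×22, L=6 ×1
  A^-2: L=3 ×48, L=5 ×8
  A^-4: L=4 ×27, L=6 ×1
  A^-6: L=5 ×8
  A^-8: L=6 ×1
Each group contributes A^e * Σ count * d^(L-1):
Powers of d = -A^2 - A^-2: d^2 = A^4 + 2 + A^-4; d^3 = -A^6 - 3*A^2 - 3*A^-2 - A^-6; d^4 = A^8 + 4*A^4 + 6 + 4*A^-4 + A^-8; d^5 = -A^10 - 5*A^6 - 10*A^2 - 10*A^-2 - 5*A^-6 - A^-10.
  A^8 * (d^3) = -A^14 - 3*A^10 - 3*A^6 - A^2
  A^6 * (8*d^2) = 8*A^10 + 16*A^6 + 8*A^2
  A^4 * (22*d + 6*d^3) = -6*A^10 - 40*A^6 - 40*A^2 - 6*A^-2
  A^2 * (23 + 29*d^2 + 4*d^4) = 4*A^10 + 45*A^6 + 105*A^2 + 45*A^-2 + 4*A^-6
  A^0 * (47*d + 22*d^3 + d^5) = -A^10 - 27*A^6 - 123*A^2 - 123*A^-2 - 27*A^-6 - A^-10
  A^-2 * (48*d^2 + 8*d^4) = 8*A^6 + 80*A^2 + 144*A^-2 + 80*A^-6 + 8*A^-10
  A^-4 * (27*d^3 + d^5) = -A^6 - 32*A^2 - 91*A^-2 - 91*A^-6 - 32*A^-10 - A^-14
  A^-6 * (8*d^4) = 8*A^2 + 32*A^-2 + 48*A^-6 + 32*A^-10 + 8*A^-14
  A^-8 * (d^5) = -A^2 - 5*A^-2 - 10*A^-6 - 10*A^-10 - 5*A^-14 - A^-18
Summing the groups: <K> = -A^14 + 2*A^10 - 2*A^6 + 4*A^2 - 4*A^-2 + 4*A^-6 - 3*A^-10 + 2*A^-14 - A^-18
Normalise by the writhe: (-A^3)^(-w) = (-A^3)^(-2) = A^-6, so f(A) = A^-6 * <K> = -A^8 + 2*A^4 - 2 + 4*A^-4 - 4*A^-8 + 4*A^-12 - 3*A^-16 + 2*A^-20 - A^-24.
Substitute A = t^(-1/4), i.e. A^e → t^(-e/4): V(t) = -t^6 + 2*t^5 - 3*t^4 + 4*t^3 - 4*t^2 + 4*t - 2 + 2*t^-1 - t^-2

Answer: -t^6 + 2*t^5 - 3*t^4 + 4*t^3 - 4*t^2 + 4*t - 2 + 2*t^-1 - t^-2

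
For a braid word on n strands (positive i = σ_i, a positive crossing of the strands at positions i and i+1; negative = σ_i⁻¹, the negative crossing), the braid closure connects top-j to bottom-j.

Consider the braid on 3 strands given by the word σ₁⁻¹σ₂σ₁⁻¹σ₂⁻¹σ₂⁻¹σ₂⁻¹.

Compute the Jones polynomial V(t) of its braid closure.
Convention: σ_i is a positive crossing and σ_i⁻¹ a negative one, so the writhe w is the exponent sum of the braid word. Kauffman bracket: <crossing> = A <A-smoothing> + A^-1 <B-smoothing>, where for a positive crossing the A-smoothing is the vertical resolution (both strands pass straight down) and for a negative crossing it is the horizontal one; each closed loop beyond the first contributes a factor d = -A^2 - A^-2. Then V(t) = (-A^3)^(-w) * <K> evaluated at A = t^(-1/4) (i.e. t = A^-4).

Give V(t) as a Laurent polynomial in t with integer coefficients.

t^-1 - t^-2 + 2*t^-3 - t^-4 + t^-5 - t^-6

Derivation:
Braid: s1^-1 s2 s1^-1 s2^-1 s2^-1 s2^-1 on 3 strands, 6 crossings.
Writhe w = (#positive) - (#negative) = 1 - 5 = -4.
State-sum expansion of <K>. There are 2^6 = 64 states.
Each crossing splits two ways (0=vertical, 1=horizontal). The state's weight is A^(#A-smoothings - #B-smoothings) * d^(loops - 1).
Tabulate the states by total A-exponent and number of loops L (A-exp: L × count):
  A^6: L=4 ×1
  A^4: L=3 ×6
  A^2: L=2 ×12, L=4 ×3
  A^0: L=1 ×9, L=3 ×10, L=5 ×1
  A^-2: L=2 ×12, L=4 ×3
  A^-4: L=1 ×2, L=3 ×4
  A^-6: L=2 ×1
Each group contributes A^e * Σ count * d^(L-1):
Powers of d = -A^2 - A^-2: d^2 = A^4 + 2 + A^-4; d^3 = -A^6 - 3*A^2 - 3*A^-2 - A^-6; d^4 = A^8 + 4*A^4 + 6 + 4*A^-4 + A^-8.
  A^6 * (d^3) = -A^12 - 3*A^8 - 3*A^4 - 1
  A^4 * (6*d^2) = 6*A^8 + 12*A^4 + 6
  A^2 * (12*d + 3*d^3) = -3*A^8 - 21*A^4 - 21 - 3*A^-4
  A^0 * (9 + 10*d^2 + d^4) = A^8 + 14*A^4 + 35 + 14*A^-4 + A^-8
  A^-2 * (12*d + 3*d^3) = -3*A^4 - 21 - 21*A^-4 - 3*A^-8
  A^-4 * (2 + 4*d^2) = 4 + 10*A^-4 + 4*A^-8
  A^-6 * (d) = -A^-4 - A^-8
Summing the groups: <K> = -A^12 + A^8 - A^4 + 2 - A^-4 + A^-8
Normalise by the writhe: (-A^3)^(-w) = (-A^3)^(4) = A^12, so f(A) = A^12 * <K> = -A^24 + A^20 - A^16 + 2*A^12 - A^8 + A^4.
Substitute A = t^(-1/4), i.e. A^e → t^(-e/4): V(t) = t^-1 - t^-2 + 2*t^-3 - t^-4 + t^-5 - t^-6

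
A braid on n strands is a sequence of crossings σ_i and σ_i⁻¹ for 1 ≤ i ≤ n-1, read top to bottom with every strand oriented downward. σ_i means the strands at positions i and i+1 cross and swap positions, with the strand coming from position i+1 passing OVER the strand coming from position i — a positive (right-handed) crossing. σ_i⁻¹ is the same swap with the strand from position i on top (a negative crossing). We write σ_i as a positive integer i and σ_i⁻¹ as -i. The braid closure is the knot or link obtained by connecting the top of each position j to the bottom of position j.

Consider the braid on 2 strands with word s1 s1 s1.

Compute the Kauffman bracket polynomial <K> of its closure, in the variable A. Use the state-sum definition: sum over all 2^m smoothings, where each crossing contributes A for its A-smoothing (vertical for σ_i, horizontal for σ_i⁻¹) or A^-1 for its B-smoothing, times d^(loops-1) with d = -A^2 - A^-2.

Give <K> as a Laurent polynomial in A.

-A^5 - A^-3 + A^-7

Derivation:
Braid: s1 s1 s1 on 2 strands, 3 crossings.
Writhe w = (#positive) - (#negative) = 3 - 0 = 3.
State-sum expansion of <K>. There are 2^3 = 8 states.
For each crossing: s=0 is the vertical smoothing, s=1 horizontal. Crossing k contributes A^(sign_k * (1 - 2*s_k)); loop factor d = -A^2 - A^-2.
  state 000: A-exp=+3, loops=2, term = A^3 * d^1
  state 001: A-exp=+1, loops=1, term = A^1 * d^0
  state 010: A-exp=+1, loops=1, term = A^1 * d^0
  state 011: A-exp=-1, loops=2, term = A^-1 * d^1
  state 100: A-exp=+1, loops=1, term = A^1 * d^0
  state 101: A-exp=-1, loops=2, term = A^-1 * d^1
  state 110: A-exp=-1, loops=2, term = A^-1 * d^1
  state 111: A-exp=-3, loops=3, term = A^-3 * d^2
Collect the terms by A-exponent (count of states per loop number):
Powers of d = -A^2 - A^-2: d^2 = A^4 + 2 + A^-4.
  A^3 * (d) = -A^5 - A
  A^1 * (3) = 3*A
  A^-1 * (3*d) = -3*A - 3*A^-3
  A^-3 * (d^2) = A + 2*A^-3 + A^-7
Summing the groups: <K> = -A^5 - A^-3 + A^-7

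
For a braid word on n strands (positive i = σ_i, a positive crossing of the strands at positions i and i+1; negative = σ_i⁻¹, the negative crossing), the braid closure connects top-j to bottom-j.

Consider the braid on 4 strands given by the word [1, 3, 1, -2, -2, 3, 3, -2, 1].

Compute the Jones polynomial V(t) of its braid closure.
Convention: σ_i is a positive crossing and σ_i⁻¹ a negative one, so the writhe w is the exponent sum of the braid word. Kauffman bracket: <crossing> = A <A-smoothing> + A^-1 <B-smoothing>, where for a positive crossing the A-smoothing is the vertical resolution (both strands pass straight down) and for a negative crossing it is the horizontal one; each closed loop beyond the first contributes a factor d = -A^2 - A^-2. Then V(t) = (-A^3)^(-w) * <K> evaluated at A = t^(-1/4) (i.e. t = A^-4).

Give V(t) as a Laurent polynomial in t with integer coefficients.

Braid: s1 s3 s1 s2^-1 s2^-1 s3 s3 s2^-1 s1 on 4 strands, 9 crossings.
Writhe w = (#positive) - (#negative) = 6 - 3 = 3.
Computing the Kauffman bracket via state sum. There are 2^9 = 512 states.
Smooth each crossing (0=||, 1=⌣⌢); contribution A^(Σ sign_k(1-2s_k)) * d^(L-1).
Tabulate the states by total A-exponent and number of loops L (A-exp: L × count):
  A^9: L=5 ×1
  A^7: L=4 ×9
  A^5: L=3 ×32, L=5 ×4
  A^3: L=2 ×55, L=4 ×28, L=6 ×1
  A^1: L=1 ×39, L=3 ×77, L=5 ×10
  A^-1: L=2 ×81, L=4 ×44, L=6 ×1
  A^-3: L=3 ×73, L=5 ×11
  A^-5: L=4 ×35, L=6 ×1
  A^-7: L=5 ×9
  A^-9: L=6 ×1
Each group contributes A^e * Σ count * d^(L-1):
Powers of d = -A^2 - A^-2: d^2 = A^4 + 2 + A^-4; d^3 = -A^6 - 3*A^2 - 3*A^-2 - A^-6; d^4 = A^8 + 4*A^4 + 6 + 4*A^-4 + A^-8; d^5 = -A^10 - 5*A^6 - 10*A^2 - 10*A^-2 - 5*A^-6 - A^-10.
  A^9 * (d^4) = A^17 + 4*A^13 + 6*A^9 + 4*A^5 + A
  A^7 * (9*d^3) = -9*A^13 - 27*A^9 - 27*A^5 - 9*A
  A^5 * (32*d^2 + 4*d^4) = 4*A^13 + 48*A^9 + 88*A^5 + 48*A + 4*A^-3
  A^3 * (55*d + 28*d^3 + d^5) = -A^13 - 33*A^9 - 149*A^5 - 149*A - 33*A^-3 - A^-7
  A^1 * (39 + 77*d^2 + 10*d^4) = 10*A^9 + 117*A^5 + 253*A + 117*A^-3 + 10*A^-7
  A^-1 * (81*d + 44*d^3 + d^5) = -A^9 - 49*A^5 - 223*A - 223*A^-3 - 49*A^-7 - A^-11
  A^-3 * (73*d^2 + 11*d^4) = 11*A^5 + 117*A + 212*A^-3 + 117*A^-7 + 11*A^-11
  A^-5 * (35*d^3 + d^5) = -A^5 - 40*A - 115*A^-3 - 115*A^-7 - 40*A^-11 - A^-15
  A^-7 * (9*d^4) = 9*A + 36*A^-3 + 54*A^-7 + 36*A^-11 + 9*A^-15
  A^-9 * (d^5) = -A - 5*A^-3 - 10*A^-7 - 10*A^-11 - 5*A^-15 - A^-19
Summing the groups: <K> = A^17 - 2*A^13 + 3*A^9 - 6*A^5 + 6*A - 7*A^-3 + 6*A^-7 - 4*A^-11 + 3*A^-15 - A^-19
Normalise by the writhe: (-A^3)^(-w) = (-A^3)^(-3) = -A^-9, so f(A) = -A^-9 * <K> = -A^8 + 2*A^4 - 3 + 6*A^-4 - 6*A^-8 + 7*A^-12 - 6*A^-16 + 4*A^-20 - 3*A^-24 + A^-28.
Substitute A = t^(-1/4), i.e. A^e → t^(-e/4): V(t) = t^7 - 3*t^6 + 4*t^5 - 6*t^4 + 7*t^3 - 6*t^2 + 6*t - 3 + 2*t^-1 - t^-2

Answer: t^7 - 3*t^6 + 4*t^5 - 6*t^4 + 7*t^3 - 6*t^2 + 6*t - 3 + 2*t^-1 - t^-2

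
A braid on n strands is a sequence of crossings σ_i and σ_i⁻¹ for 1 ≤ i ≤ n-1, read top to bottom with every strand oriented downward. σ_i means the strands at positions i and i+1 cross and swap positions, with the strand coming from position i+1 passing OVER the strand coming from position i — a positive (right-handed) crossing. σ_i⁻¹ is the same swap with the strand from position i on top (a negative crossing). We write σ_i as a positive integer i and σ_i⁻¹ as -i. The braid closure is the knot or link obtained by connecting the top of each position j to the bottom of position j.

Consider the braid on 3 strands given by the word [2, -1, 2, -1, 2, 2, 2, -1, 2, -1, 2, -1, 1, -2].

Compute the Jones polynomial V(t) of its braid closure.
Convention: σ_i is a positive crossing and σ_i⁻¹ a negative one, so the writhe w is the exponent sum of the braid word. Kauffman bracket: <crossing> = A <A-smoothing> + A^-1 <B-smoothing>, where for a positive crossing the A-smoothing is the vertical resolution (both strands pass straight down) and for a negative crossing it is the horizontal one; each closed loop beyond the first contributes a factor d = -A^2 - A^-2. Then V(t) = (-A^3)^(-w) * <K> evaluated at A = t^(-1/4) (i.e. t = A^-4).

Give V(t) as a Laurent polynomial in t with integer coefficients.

The presented braid s2 s1^-1 s2 s1^-1 s2 s2 s2 s1^-1 s2 s1^-1 s2 s1^-1 s1 s2^-1 on 3 strands reduces by inverse Markov moves (closure unchanged at each step):
  Deconjugate: the word is γ·β·γ⁻¹ with γ = s2 s1^-1 (prefix) and γ⁻¹ = s1 s2^-1 (suffix); strip both.
Reduced to β = s2 s1^-1 s2 s2 s2 s1^-1 s2 s1^-1 s2 s1^-1 on 3 strands, 10 crossings.
Compute on β:
Braid: s2 s1^-1 s2 s2 s2 s1^-1 s2 s1^-1 s2 s1^-1 on 3 strands, 10 crossings.
Writhe w = (#positive) - (#negative) = 6 - 4 = 2.
Computing the Kauffman bracket via state sum. There are 2^10 = 1024 states.
For each crossing: s=0 is the vertical smoothing, s=1 horizontal. Crossing k contributes A^(sign_k * (1 - 2*s_k)); loop factor d = -A^2 - A^-2.
Tabulate the states by total A-exponent and number of loops L (A-exp: L × count):
  A^10: L=5 ×1
  A^8: L=4 ×10
  A^6: L=3 ×42, L=5 ×3
  A^4: L=2 ×90, L=4 ×29, L=6 ×1
  A^2: L=1 ×87, L=3 ×110, L=5 ×13
  A^0: L=2 ×179, L=4 ×71, L=6 ×2
  A^-2: L=3 ×187, L=5 ×23
  A^-4: L=4 ×117, L=6 ×3
  A^-6: L=5 ×45
  A^-8: L=6 ×10
  A^-10: L=7 ×1
Each group contributes A^e * Σ count * d^(L-1):
Powers of d = -A^2 - A^-2: d^2 = A^4 + 2 + A^-4; d^3 = -A^6 - 3*A^2 - 3*A^-2 - A^-6; d^4 = A^8 + 4*A^4 + 6 + 4*A^-4 + A^-8; d^5 = -A^10 - 5*A^6 - 10*A^2 - 10*A^-2 - 5*A^-6 - A^-10; d^6 = A^12 + 6*A^8 + 15*A^4 + 20 + 15*A^-4 + 6*A^-8 + A^-12.
  A^10 * (d^4) = A^18 + 4*A^14 + 6*A^10 + 4*A^6 + A^2
  A^8 * (10*d^3) = -10*A^14 - 30*A^10 - 30*A^6 - 10*A^2
  A^6 * (42*d^2 + 3*d^4) = 3*A^14 + 54*A^10 + 102*A^6 + 54*A^2 + 3*A^-2
  A^4 * (90*d + 29*d^3 + d^5) = -A^14 - 34*A^10 - 187*A^6 - 187*A^2 - 34*A^-2 - A^-6
  A^2 * (87 + 110*d^2 + 13*d^4) = 13*A^10 + 162*A^6 + 385*A^2 + 162*A^-2 + 13*A^-6
  A^0 * (179*d + 71*d^3 + 2*d^5) = -2*A^10 - 81*A^6 - 412*A^2 - 412*A^-2 - 81*A^-6 - 2*A^-10
  A^-2 * (187*d^2 + 23*d^4) = 23*A^6 + 279*A^2 + 512*A^-2 + 279*A^-6 + 23*A^-10
  A^-4 * (117*d^3 + 3*d^5) = -3*A^6 - 132*A^2 - 381*A^-2 - 381*A^-6 - 132*A^-10 - 3*A^-14
  A^-6 * (45*d^4) = 45*A^2 + 180*A^-2 + 270*A^-6 + 180*A^-10 + 45*A^-14
  A^-8 * (10*d^5) = -10*A^2 - 50*A^-2 - 100*A^-6 - 100*A^-10 - 50*A^-14 - 10*A^-18
  A^-10 * (d^6) = A^2 + 6*A^-2 + 15*A^-6 + 20*A^-10 + 15*A^-14 + 6*A^-18 + A^-22
Summing the groups: <K> = A^18 - 4*A^14 + 7*A^10 - 10*A^6 + 14*A^2 - 14*A^-2 + 14*A^-6 - 11*A^-10 + 7*A^-14 - 4*A^-18 + A^-22
Normalise by the writhe: (-A^3)^(-w) = (-A^3)^(-2) = A^-6, so f(A) = A^-6 * <K> = A^12 - 4*A^8 + 7*A^4 - 10 + 14*A^-4 - 14*A^-8 + 14*A^-12 - 11*A^-16 + 7*A^-20 - 4*A^-24 + A^-28.
Substitute A = t^(-1/4), i.e. A^e → t^(-e/4): V(t) = t^7 - 4*t^6 + 7*t^5 - 11*t^4 + 14*t^3 - 14*t^2 + 14*t - 10 + 7*t^-1 - 4*t^-2 + t^-3

Answer: t^7 - 4*t^6 + 7*t^5 - 11*t^4 + 14*t^3 - 14*t^2 + 14*t - 10 + 7*t^-1 - 4*t^-2 + t^-3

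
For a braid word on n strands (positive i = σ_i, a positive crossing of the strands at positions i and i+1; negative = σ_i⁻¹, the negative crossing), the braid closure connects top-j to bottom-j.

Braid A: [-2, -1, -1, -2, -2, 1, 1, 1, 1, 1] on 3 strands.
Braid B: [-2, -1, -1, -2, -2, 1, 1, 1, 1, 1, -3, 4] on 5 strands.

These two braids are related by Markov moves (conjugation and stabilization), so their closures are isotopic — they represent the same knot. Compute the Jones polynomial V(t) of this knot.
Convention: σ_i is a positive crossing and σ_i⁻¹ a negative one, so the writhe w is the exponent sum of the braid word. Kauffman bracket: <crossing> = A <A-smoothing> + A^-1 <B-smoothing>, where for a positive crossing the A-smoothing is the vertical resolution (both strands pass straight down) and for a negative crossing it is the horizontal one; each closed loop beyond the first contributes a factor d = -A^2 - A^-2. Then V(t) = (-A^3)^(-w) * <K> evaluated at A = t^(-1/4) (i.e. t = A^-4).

-t^4 + t^3 - t^2 + 2*t - 1 + 2*t^-1 - t^-2 + t^-3 - t^-4

Derivation:
Markov-equivalent braids have isotopic closures, hence identical knot invariants. Strip the Markov moves from each word to reach a common short braid β, then compute V(t) once on β.
Braid A: s2^-1 s1^-1 s1^-1 s2^-1 s2^-1 s1 s1 s1 s1 s1 on 3 strands has no conjugating prefix/suffix or stabilization to strip; take β = s2^-1 s1^-1 s1^-1 s2^-1 s2^-1 s1 s1 s1 s1 s1.
Braid B: s2^-1 s1^-1 s1^-1 s2^-1 s2^-1 s1 s1 s1 s1 s1 s3^-1 s4 on 5 strands reduces by inverse Markov moves (closure unchanged at each step):
  Destabilize: the word has the form β·s4 where s4 occurs only as the final letter (β ∈ B_4); drop it and the last strand → 4 strands.
  Destabilize: the word has the form β·s3^-1 where s3^-1 occurs only as the final letter (β ∈ B_3); drop it and the last strand → 3 strands.
Reduced to β = s2^-1 s1^-1 s1^-1 s2^-1 s2^-1 s1 s1 s1 s1 s1 on 3 strands, 10 crossings.
Both give the same β = s2^-1 s1^-1 s1^-1 s2^-1 s2^-1 s1 s1 s1 s1 s1 on 3 strands, so one state sum suffices:
Braid: s2^-1 s1^-1 s1^-1 s2^-1 s2^-1 s1 s1 s1 s1 s1 on 3 strands, 10 crossings.
Writhe w = (#positive) - (#negative) = 5 - 5 = 0.
Enumerate smoothing states for the bracket polynomial. There are 2^10 = 1024 states.
For each crossing: s=0 is the vertical smoothing, s=1 horizontal. Crossing k contributes A^(sign_k * (1 - 2*s_k)); loop factor d = -A^2 - A^-2.
Tabulate the states by total A-exponent and number of loops L (A-exp: L × count):
  A^10: L=4 ×1
  A^8: L=3 ×10
  A^6: L=2 ×29, L=4 ×16
  A^4: L=1 ×26, L=3 ×74, L=5 ×20
  A^2: L=2 ×90, L=4 ×105, L=6 ×15
  A^0: L=1 ×15, L=3 ×141, L=5 ×90, L=7 ×6
  A^-2: L=2 ×35, L=4 ×130, L=6 ×44, L=8 ×1
  A^-4: L=3 ×40, L=5 ×69, L=7 ×11
  A^-6: L=4 ×25, L=6 ×19, L=8 ×1
  A^-8: L=5 ×8, L=7 ×2
  A^-10: L=6 ×1
Each group contributes A^e * Σ count * d^(L-1):
Powers of d = -A^2 - A^-2: d^2 = A^4 + 2 + A^-4; d^3 = -A^6 - 3*A^2 - 3*A^-2 - A^-6; d^4 = A^8 + 4*A^4 + 6 + 4*A^-4 + A^-8; d^5 = -A^10 - 5*A^6 - 10*A^2 - 10*A^-2 - 5*A^-6 - A^-10; d^6 = A^12 + 6*A^8 + 15*A^4 + 20 + 15*A^-4 + 6*A^-8 + A^-12; d^7 = -A^14 - 7*A^10 - 21*A^6 - 35*A^2 - 35*A^-2 - 21*A^-6 - 7*A^-10 - A^-14.
  A^10 * (d^3) = -A^16 - 3*A^12 - 3*A^8 - A^4
  A^8 * (10*d^2) = 10*A^12 + 20*A^8 + 10*A^4
  A^6 * (29*d + 16*d^3) = -16*A^12 - 77*A^8 - 77*A^4 - 16
  A^4 * (26 + 74*d^2 + 20*d^4) = 20*A^12 + 154*A^8 + 294*A^4 + 154 + 20*A^-4
  A^2 * (90*d + 105*d^3 + 15*d^5) = -15*A^12 - 180*A^8 - 555*A^4 - 555 - 180*A^-4 - 15*A^-8
  A^0 * (15 + 141*d^2 + 90*d^4 + 6*d^6) = 6*A^12 + 126*A^8 + 591*A^4 + 957 + 591*A^-4 + 126*A^-8 + 6*A^-12
  A^-2 * (35*d + 130*d^3 + 44*d^5 + d^7) = -A^12 - 51*A^8 - 371*A^4 - 900 - 900*A^-4 - 371*A^-8 - 51*A^-12 - A^-16
  A^-4 * (40*d^2 + 69*d^4 + 11*d^6) = 11*A^8 + 135*A^4 + 481 + 714*A^-4 + 481*A^-8 + 135*A^-12 + 11*A^-16
  A^-6 * (25*d^3 + 19*d^5 + d^7) = -A^8 - 26*A^4 - 141 - 300*A^-4 - 300*A^-8 - 141*A^-12 - 26*A^-16 - A^-20
  A^-8 * (8*d^4 + 2*d^6) = 2*A^4 + 20 + 62*A^-4 + 88*A^-8 + 62*A^-12 + 20*A^-16 + 2*A^-20
  A^-10 * (d^5) = -1 - 5*A^-4 - 10*A^-8 - 10*A^-12 - 5*A^-16 - A^-20
Summing the groups: <K> = -A^16 + A^12 - A^8 + 2*A^4 - 1 + 2*A^-4 - A^-8 + A^-12 - A^-16
Normalise by the writhe: (-A^3)^(-w) = (-A^3)^(0) = 1, so f(A) = 1 * <K> = -A^16 + A^12 - A^8 + 2*A^4 - 1 + 2*A^-4 - A^-8 + A^-12 - A^-16.
Substitute A = t^(-1/4), i.e. A^e → t^(-e/4): V(t) = -t^4 + t^3 - t^2 + 2*t - 1 + 2*t^-1 - t^-2 + t^-3 - t^-4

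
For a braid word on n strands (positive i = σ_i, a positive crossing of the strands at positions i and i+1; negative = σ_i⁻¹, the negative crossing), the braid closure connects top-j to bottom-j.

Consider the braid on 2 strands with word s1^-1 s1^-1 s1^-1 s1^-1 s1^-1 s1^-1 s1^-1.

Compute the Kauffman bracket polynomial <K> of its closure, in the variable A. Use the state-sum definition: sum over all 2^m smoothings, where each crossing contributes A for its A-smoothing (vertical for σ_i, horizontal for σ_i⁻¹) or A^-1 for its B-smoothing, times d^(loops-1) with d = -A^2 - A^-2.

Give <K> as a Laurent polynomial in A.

Braid: s1^-1 s1^-1 s1^-1 s1^-1 s1^-1 s1^-1 s1^-1 on 2 strands, 7 crossings.
Writhe w = (#positive) - (#negative) = 0 - 7 = -7.
Enumerate smoothing states for the bracket polynomial. There are 2^7 = 128 states.
For each crossing: s=0 is the vertical smoothing, s=1 horizontal. Crossing k contributes A^(sign_k * (1 - 2*s_k)); loop factor d = -A^2 - A^-2.
Tabulate the states by total A-exponent and number of loops L (A-exp: L × count):
  A^7: L=7 ×1
  A^5: L=6 ×7
  A^3: L=5 ×21
  A^1: L=4 ×35
  A^-1: L=3 ×35
  A^-3: L=2 ×21
  A^-5: L=1 ×7
  A^-7: L=2 ×1
Each group contributes A^e * Σ count * d^(L-1):
Powers of d = -A^2 - A^-2: d^2 = A^4 + 2 + A^-4; d^3 = -A^6 - 3*A^2 - 3*A^-2 - A^-6; d^4 = A^8 + 4*A^4 + 6 + 4*A^-4 + A^-8; d^5 = -A^10 - 5*A^6 - 10*A^2 - 10*A^-2 - 5*A^-6 - A^-10; d^6 = A^12 + 6*A^8 + 15*A^4 + 20 + 15*A^-4 + 6*A^-8 + A^-12.
  A^7 * (d^6) = A^19 + 6*A^15 + 15*A^11 + 20*A^7 + 15*A^3 + 6*A^-1 + A^-5
  A^5 * (7*d^5) = -7*A^15 - 35*A^11 - 70*A^7 - 70*A^3 - 35*A^-1 - 7*A^-5
  A^3 * (21*d^4) = 21*A^11 + 84*A^7 + 126*A^3 + 84*A^-1 + 21*A^-5
  A^1 * (35*d^3) = -35*A^7 - 105*A^3 - 105*A^-1 - 35*A^-5
  A^-1 * (35*d^2) = 35*A^3 + 70*A^-1 + 35*A^-5
  A^-3 * (21*d) = -21*A^-1 - 21*A^-5
  A^-5 * (7) = 7*A^-5
  A^-7 * (d) = -A^-5 - A^-9
Summing the groups: <K> = A^19 - A^15 + A^11 - A^7 + A^3 - A^-1 - A^-9

Answer: A^19 - A^15 + A^11 - A^7 + A^3 - A^-1 - A^-9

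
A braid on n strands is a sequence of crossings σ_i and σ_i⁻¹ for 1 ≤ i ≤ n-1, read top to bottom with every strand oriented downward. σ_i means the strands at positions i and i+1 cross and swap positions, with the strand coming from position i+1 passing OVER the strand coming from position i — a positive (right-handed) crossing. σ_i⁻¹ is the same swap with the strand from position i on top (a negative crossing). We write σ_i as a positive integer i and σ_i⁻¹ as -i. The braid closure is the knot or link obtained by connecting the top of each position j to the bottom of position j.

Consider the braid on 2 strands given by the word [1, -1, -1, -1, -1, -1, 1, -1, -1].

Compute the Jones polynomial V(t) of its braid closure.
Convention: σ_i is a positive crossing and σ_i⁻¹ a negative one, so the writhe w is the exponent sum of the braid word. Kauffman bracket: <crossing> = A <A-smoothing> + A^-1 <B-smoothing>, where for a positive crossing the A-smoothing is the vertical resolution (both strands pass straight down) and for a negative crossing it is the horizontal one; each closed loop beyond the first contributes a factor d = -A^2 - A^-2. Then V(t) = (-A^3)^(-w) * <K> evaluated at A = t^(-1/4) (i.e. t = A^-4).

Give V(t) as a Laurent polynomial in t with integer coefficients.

First cancel adjacent σ_i σ_i⁻¹ pairs (Reidemeister II — same braid, same closure): s1 s1^-1 s1^-1 s1^-1 s1^-1 s1^-1 s1 s1^-1 s1^-1 → s1^-1 s1^-1 s1^-1 s1^-1 s1^-1.
Braid: s1^-1 s1^-1 s1^-1 s1^-1 s1^-1 on 2 strands, 5 crossings.
Writhe w = (#positive) - (#negative) = 0 - 5 = -5.
State-sum expansion of <K>. There are 2^5 = 32 states.
For each crossing: s=0 is the vertical smoothing, s=1 horizontal. Crossing k contributes A^(sign_k * (1 - 2*s_k)); loop factor d = -A^2 - A^-2.
  state 00000: A-exp=-5, loops=2, term = A^-5 * d^1
  state 00001: A-exp=-3, loops=1, term = A^-3 * d^0
  state 00010: A-exp=-3, loops=1, term = A^-3 * d^0
  state 00011: A-exp=-1, loops=2, term = A^-1 * d^1
  state 00100: A-exp=-3, loops=1, term = A^-3 * d^0
  state 00101: A-exp=-1, loops=2, term = A^-1 * d^1
  state 00110: A-exp=-1, loops=2, term = A^-1 * d^1
  state 00111: A-exp=+1, loops=3, term = A^1 * d^2
  state 01000: A-exp=-3, loops=1, term = A^-3 * d^0
  state 01001: A-exp=-1, loops=2, term = A^-1 * d^1
  state 01010: A-exp=-1, loops=2, term = A^-1 * d^1
  state 01011: A-exp=+1, loops=3, term = A^1 * d^2
  state 01100: A-exp=-1, loops=2, term = A^-1 * d^1
  state 01101: A-exp=+1, loops=3, term = A^1 * d^2
  state 01110: A-exp=+1, loops=3, term = A^1 * d^2
  state 01111: A-exp=+3, loops=4, term = A^3 * d^3
  state 10000: A-exp=-3, loops=1, term = A^-3 * d^0
  state 10001: A-exp=-1, loops=2, term = A^-1 * d^1
  state 10010: A-exp=-1, loops=2, term = A^-1 * d^1
  state 10011: A-exp=+1, loops=3, term = A^1 * d^2
  state 10100: A-exp=-1, loops=2, term = A^-1 * d^1
  state 10101: A-exp=+1, loops=3, term = A^1 * d^2
  state 10110: A-exp=+1, loops=3, term = A^1 * d^2
  state 10111: A-exp=+3, loops=4, term = A^3 * d^3
  state 11000: A-exp=-1, loops=2, term = A^-1 * d^1
  state 11001: A-exp=+1, loops=3, term = A^1 * d^2
  state 11010: A-exp=+1, loops=3, term = A^1 * d^2
  state 11011: A-exp=+3, loops=4, term = A^3 * d^3
  state 11100: A-exp=+1, loops=3, term = A^1 * d^2
  state 11101: A-exp=+3, loops=4, term = A^3 * d^3
  state 11110: A-exp=+3, loops=4, term = A^3 * d^3
  state 11111: A-exp=+5, loops=5, term = A^5 * d^4
Collect the terms by A-exponent (count of states per loop number):
Powers of d = -A^2 - A^-2: d^2 = A^4 + 2 + A^-4; d^3 = -A^6 - 3*A^2 - 3*A^-2 - A^-6; d^4 = A^8 + 4*A^4 + 6 + 4*A^-4 + A^-8.
  A^5 * (d^4) = A^13 + 4*A^9 + 6*A^5 + 4*A + A^-3
  A^3 * (5*d^3) = -5*A^9 - 15*A^5 - 15*A - 5*A^-3
  A^1 * (10*d^2) = 10*A^5 + 20*A + 10*A^-3
  A^-1 * (10*d) = -10*A - 10*A^-3
  A^-3 * (5) = 5*A^-3
  A^-5 * (d) = -A^-3 - A^-7
Summing the groups: <K> = A^13 - A^9 + A^5 - A - A^-7
Normalise by the writhe: (-A^3)^(-w) = (-A^3)^(5) = -A^15, so f(A) = -A^15 * <K> = -A^28 + A^24 - A^20 + A^16 + A^8.
Substitute A = t^(-1/4), i.e. A^e → t^(-e/4): V(t) = t^-2 + t^-4 - t^-5 + t^-6 - t^-7

Answer: t^-2 + t^-4 - t^-5 + t^-6 - t^-7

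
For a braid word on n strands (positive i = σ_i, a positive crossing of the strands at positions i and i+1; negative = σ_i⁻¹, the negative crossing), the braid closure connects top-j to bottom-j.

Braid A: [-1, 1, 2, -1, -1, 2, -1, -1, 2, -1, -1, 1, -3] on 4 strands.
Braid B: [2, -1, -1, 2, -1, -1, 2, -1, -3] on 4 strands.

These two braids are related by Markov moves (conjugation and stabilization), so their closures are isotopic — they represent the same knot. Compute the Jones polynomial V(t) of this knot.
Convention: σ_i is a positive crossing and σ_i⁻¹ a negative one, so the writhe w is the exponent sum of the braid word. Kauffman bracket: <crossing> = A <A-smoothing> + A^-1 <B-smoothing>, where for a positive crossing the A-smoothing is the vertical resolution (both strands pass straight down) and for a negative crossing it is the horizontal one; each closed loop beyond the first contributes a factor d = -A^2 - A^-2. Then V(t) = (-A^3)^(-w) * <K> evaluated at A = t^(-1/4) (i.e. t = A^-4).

-t^2 + 3*t - 4 + 6*t^-1 - 6*t^-2 + 6*t^-3 - 5*t^-4 + 3*t^-5 - t^-6

Derivation:
Markov-equivalent braids have isotopic closures, hence identical knot invariants. Strip the Markov moves from each word to reach a common short braid β, then compute V(t) once on β.
Braid A: s1^-1 s1 s2 s1^-1 s1^-1 s2 s1^-1 s1^-1 s2 s1^-1 s1^-1 s1 s3^-1 on 4 strands reduces by inverse Markov moves (closure unchanged at each step):
  Destabilize: the word has the form β·s3^-1 where s3^-1 occurs only as the final letter (β ∈ B_3); drop it and the last strand → 3 strands.
  Deconjugate: the word is γ·β·γ⁻¹ with γ = s1^-1 s1 (prefix) and γ⁻¹ = s1^-1 s1 (suffix); strip both.
Reduced to β = s2 s1^-1 s1^-1 s2 s1^-1 s1^-1 s2 s1^-1 on 3 strands, 8 crossings.
Braid B: s2 s1^-1 s1^-1 s2 s1^-1 s1^-1 s2 s1^-1 s3^-1 on 4 strands reduces by inverse Markov moves (closure unchanged at each step):
  Destabilize: the word has the form β·s3^-1 where s3^-1 occurs only as the final letter (β ∈ B_3); drop it and the last strand → 3 strands.
Reduced to β = s2 s1^-1 s1^-1 s2 s1^-1 s1^-1 s2 s1^-1 on 3 strands, 8 crossings.
Both give the same β = s2 s1^-1 s1^-1 s2 s1^-1 s1^-1 s2 s1^-1 on 3 strands, so one state sum suffices:
Braid: s2 s1^-1 s1^-1 s2 s1^-1 s1^-1 s2 s1^-1 on 3 strands, 8 crossings.
Writhe w = (#positive) - (#negative) = 3 - 5 = -2.
Enumerate smoothing states for the bracket polynomial. There are 2^8 = 256 states.
For each crossing: s=0 is the vertical smoothing, s=1 horizontal. Crossing k contributes A^(sign_k * (1 - 2*s_k)); loop factor d = -A^2 - A^-2.
Tabulate the states by total A-exponent and number of loops L (A-exp: L × count):
  A^8: L=6 ×1
  A^6: L=5 ×8
  A^4: L=4 ×28
  A^2: L=3 ×55, L=5 ×1
  A^0: L=2 ×63, L=4 ×7
  A^-2: L=1 ×35, L=3 ×21
  A^-4: L=2 ×26, L=4 ×2
  A^-6: L=3 ×8
  A^-8: L=4 ×1
Each group contributes A^e * Σ count * d^(L-1):
Powers of d = -A^2 - A^-2: d^2 = A^4 + 2 + A^-4; d^3 = -A^6 - 3*A^2 - 3*A^-2 - A^-6; d^4 = A^8 + 4*A^4 + 6 + 4*A^-4 + A^-8; d^5 = -A^10 - 5*A^6 - 10*A^2 - 10*A^-2 - 5*A^-6 - A^-10.
  A^8 * (d^5) = -A^18 - 5*A^14 - 10*A^10 - 10*A^6 - 5*A^2 - A^-2
  A^6 * (8*d^4) = 8*A^14 + 32*A^10 + 48*A^6 + 32*A^2 + 8*A^-2
  A^4 * (28*d^3) = -28*A^10 - 84*A^6 - 84*A^2 - 28*A^-2
  A^2 * (55*d^2 + d^4) = A^10 + 59*A^6 + 116*A^2 + 59*A^-2 + A^-6
  A^0 * (63*d + 7*d^3) = -7*A^6 - 84*A^2 - 84*A^-2 - 7*A^-6
  A^-2 * (35 + 21*d^2) = 21*A^2 + 77*A^-2 + 21*A^-6
  A^-4 * (26*d + 2*d^3) = -2*A^2 - 32*A^-2 - 32*A^-6 - 2*A^-10
  A^-6 * (8*d^2) = 8*A^-2 + 16*A^-6 + 8*A^-10
  A^-8 * (d^3) = -A^-2 - 3*A^-6 - 3*A^-10 - A^-14
Summing the groups: <K> = -A^18 + 3*A^14 - 5*A^10 + 6*A^6 - 6*A^2 + 6*A^-2 - 4*A^-6 + 3*A^-10 - A^-14
Normalise by the writhe: (-A^3)^(-w) = (-A^3)^(2) = A^6, so f(A) = A^6 * <K> = -A^24 + 3*A^20 - 5*A^16 + 6*A^12 - 6*A^8 + 6*A^4 - 4 + 3*A^-4 - A^-8.
Substitute A = t^(-1/4), i.e. A^e → t^(-e/4): V(t) = -t^2 + 3*t - 4 + 6*t^-1 - 6*t^-2 + 6*t^-3 - 5*t^-4 + 3*t^-5 - t^-6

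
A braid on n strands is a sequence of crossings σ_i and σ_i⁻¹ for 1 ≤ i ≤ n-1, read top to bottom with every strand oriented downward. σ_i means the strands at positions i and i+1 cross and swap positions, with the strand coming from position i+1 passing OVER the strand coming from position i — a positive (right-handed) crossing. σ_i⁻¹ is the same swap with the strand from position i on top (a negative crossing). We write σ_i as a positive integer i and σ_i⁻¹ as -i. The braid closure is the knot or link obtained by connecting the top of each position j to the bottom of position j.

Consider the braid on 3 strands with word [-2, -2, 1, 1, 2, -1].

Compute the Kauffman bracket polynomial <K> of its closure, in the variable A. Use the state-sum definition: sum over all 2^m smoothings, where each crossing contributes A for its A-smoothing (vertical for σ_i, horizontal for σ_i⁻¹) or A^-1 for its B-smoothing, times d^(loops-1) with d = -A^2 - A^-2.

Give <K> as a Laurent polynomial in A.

Braid: s2^-1 s2^-1 s1 s1 s2 s1^-1 on 3 strands, 6 crossings.
Writhe w = (#positive) - (#negative) = 3 - 3 = 0.
Computing the Kauffman bracket via state sum. There are 2^6 = 64 states.
Each crossing splits two ways (0=vertical, 1=horizontal). The state's weight is A^(#A-smoothings - #B-smoothings) * d^(loops - 1).
Tabulate the states by total A-exponent and number of loops L (A-exp: L × count):
  A^6: L=2 ×1
  A^4: L=1 ×2, L=3 ×4
  A^2: L=2 ×13, L=4 ×2
  A^0: L=1 ×9, L=3 ×11
  A^-2: L=2 ×13, L=4 ×2
  A^-4: L=1 ×2, L=3 ×4
  A^-6: L=2 ×1
Each group contributes A^e * Σ count * d^(L-1):
Powers of d = -A^2 - A^-2: d^2 = A^4 + 2 + A^-4; d^3 = -A^6 - 3*A^2 - 3*A^-2 - A^-6.
  A^6 * (d) = -A^8 - A^4
  A^4 * (2 + 4*d^2) = 4*A^8 + 10*A^4 + 4
  A^2 * (13*d + 2*d^3) = -2*A^8 - 19*A^4 - 19 - 2*A^-4
  A^0 * (9 + 11*d^2) = 11*A^4 + 31 + 11*A^-4
  A^-2 * (13*d + 2*d^3) = -2*A^4 - 19 - 19*A^-4 - 2*A^-8
  A^-4 * (2 + 4*d^2) = 4 + 10*A^-4 + 4*A^-8
  A^-6 * (d) = -A^-4 - A^-8
Summing the groups: <K> = A^8 - A^4 + 1 - A^-4 + A^-8

Answer: A^8 - A^4 + 1 - A^-4 + A^-8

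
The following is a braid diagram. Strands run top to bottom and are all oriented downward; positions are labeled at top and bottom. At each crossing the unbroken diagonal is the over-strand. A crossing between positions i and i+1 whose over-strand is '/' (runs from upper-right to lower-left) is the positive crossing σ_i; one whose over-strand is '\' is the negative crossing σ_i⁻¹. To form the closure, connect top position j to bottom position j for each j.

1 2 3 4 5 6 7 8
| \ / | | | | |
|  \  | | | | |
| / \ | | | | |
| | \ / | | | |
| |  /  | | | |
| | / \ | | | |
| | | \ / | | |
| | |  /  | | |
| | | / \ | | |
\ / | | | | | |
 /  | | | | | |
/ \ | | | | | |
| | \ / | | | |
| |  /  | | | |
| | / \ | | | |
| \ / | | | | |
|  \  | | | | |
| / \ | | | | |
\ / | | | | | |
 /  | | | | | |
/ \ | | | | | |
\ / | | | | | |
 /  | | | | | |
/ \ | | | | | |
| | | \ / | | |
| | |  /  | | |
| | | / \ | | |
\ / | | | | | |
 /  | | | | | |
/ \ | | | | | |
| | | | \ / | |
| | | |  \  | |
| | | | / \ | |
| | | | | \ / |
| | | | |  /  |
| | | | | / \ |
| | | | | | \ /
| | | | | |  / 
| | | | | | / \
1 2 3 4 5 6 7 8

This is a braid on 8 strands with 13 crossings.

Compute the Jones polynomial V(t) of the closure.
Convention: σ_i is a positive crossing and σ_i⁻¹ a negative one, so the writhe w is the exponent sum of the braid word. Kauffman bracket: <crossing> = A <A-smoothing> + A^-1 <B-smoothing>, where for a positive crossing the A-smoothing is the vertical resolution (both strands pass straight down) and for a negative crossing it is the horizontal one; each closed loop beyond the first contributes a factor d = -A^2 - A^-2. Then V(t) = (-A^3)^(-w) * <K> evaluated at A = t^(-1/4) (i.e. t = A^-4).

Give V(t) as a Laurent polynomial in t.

-t^9 + 3*t^8 - 4*t^7 + 5*t^6 - 6*t^5 + 5*t^4 - 4*t^3 + 3*t^2 - t + 1

Derivation:
Reading the diagram top to bottom ('/'-over between positions i,i+1 = s_i, '\'-over = s_i^-1): braid word = s2^-1 s3 s4 s1 s3 s2^-1 s1 s1 s4 s1 s5^-1 s6 s7.
The presented braid s2^-1 s3 s4 s1 s3 s2^-1 s1 s1 s4 s1 s5^-1 s6 s7 on 8 strands reduces by inverse Markov moves (closure unchanged at each step):
  Destabilize: the word has the form β·s7 where s7 occurs only as the final letter (β ∈ B_7); drop it and the last strand → 7 strands.
  Destabilize: the word has the form β·s6 where s6 occurs only as the final letter (β ∈ B_6); drop it and the last strand → 6 strands.
  Destabilize: the word has the form β·s5^-1 where s5^-1 occurs only as the final letter (β ∈ B_5); drop it and the last strand → 5 strands.
Reduced to β = s2^-1 s3 s4 s1 s3 s2^-1 s1 s1 s4 s1 on 5 strands, 10 crossings.
Compute on β:
Braid: s2^-1 s3 s4 s1 s3 s2^-1 s1 s1 s4 s1 on 5 strands, 10 crossings.
Writhe w = (#positive) - (#negative) = 8 - 2 = 6.
State-sum expansion of <K>. There are 2^10 = 1024 states.
For each crossing: s=0 is the vertical smoothing, s=1 horizontal. Crossing k contributes A^(sign_k * (1 - 2*s_k)); loop factor d = -A^2 - A^-2.
Tabulate the states by total A-exponent and number of loops L (A-exp: L × count):
  A^10: L=5 ×1
  A^8: L=4 ×10
  A^6: L=3 ×39, L=5 ×6
  A^4: L=2 ×68, L=4 ×51, L=6 ×1
  A^2: L=1 ×44, L=3 ×139, L=5 ×27
  A^0: L=2 ×126, L=4 ×118, L=6 ×8
  A^-2: L=1 ×11, L=3 ×140, L=5 ×58, L=7 ×1
  A^-4: L=2 ×19, L=4 ×85, L=6 ×16
  A^-6: L=3 ×15, L=5 ×28, L=7 ×2
  A^-8: L=4 ×6, L=6 ×4
  A^-10: L=5 ×1
Each group contributes A^e * Σ count * d^(L-1):
Powers of d = -A^2 - A^-2: d^2 = A^4 + 2 + A^-4; d^3 = -A^6 - 3*A^2 - 3*A^-2 - A^-6; d^4 = A^8 + 4*A^4 + 6 + 4*A^-4 + A^-8; d^5 = -A^10 - 5*A^6 - 10*A^2 - 10*A^-2 - 5*A^-6 - A^-10; d^6 = A^12 + 6*A^8 + 15*A^4 + 20 + 15*A^-4 + 6*A^-8 + A^-12.
  A^10 * (d^4) = A^18 + 4*A^14 + 6*A^10 + 4*A^6 + A^2
  A^8 * (10*d^3) = -10*A^14 - 30*A^10 - 30*A^6 - 10*A^2
  A^6 * (39*d^2 + 6*d^4) = 6*A^14 + 63*A^10 + 114*A^6 + 63*A^2 + 6*A^-2
  A^4 * (68*d + 51*d^3 + d^5) = -A^14 - 56*A^10 - 231*A^6 - 231*A^2 - 56*A^-2 - A^-6
  A^2 * (44 + 139*d^2 + 27*d^4) = 27*A^10 + 247*A^6 + 484*A^2 + 247*A^-2 + 27*A^-6
  A^0 * (126*d + 118*d^3 + 8*d^5) = -8*A^10 - 158*A^6 - 560*A^2 - 560*A^-2 - 158*A^-6 - 8*A^-10
  A^-2 * (11 + 140*d^2 + 58*d^4 + d^6) = A^10 + 64*A^6 + 387*A^2 + 659*A^-2 + 387*A^-6 + 64*A^-10 + A^-14
  A^-4 * (19*d + 85*d^3 + 16*d^5) = -16*A^6 - 165*A^2 - 434*A^-2 - 434*A^-6 - 165*A^-10 - 16*A^-14
  A^-6 * (15*d^2 + 28*d^4 + 2*d^6) = 2*A^6 + 40*A^2 + 157*A^-2 + 238*A^-6 + 157*A^-10 + 40*A^-14 + 2*A^-18
  A^-8 * (6*d^3 + 4*d^5) = -4*A^2 - 26*A^-2 - 58*A^-6 - 58*A^-10 - 26*A^-14 - 4*A^-18
  A^-10 * (d^4) = A^-2 + 4*A^-6 + 6*A^-10 + 4*A^-14 + A^-18
Summing the groups: <K> = A^18 - A^14 + 3*A^10 - 4*A^6 + 5*A^2 - 6*A^-2 + 5*A^-6 - 4*A^-10 + 3*A^-14 - A^-18
Normalise by the writhe: (-A^3)^(-w) = (-A^3)^(-6) = A^-18, so f(A) = A^-18 * <K> = 1 - A^-4 + 3*A^-8 - 4*A^-12 + 5*A^-16 - 6*A^-20 + 5*A^-24 - 4*A^-28 + 3*A^-32 - A^-36.
Substitute A = t^(-1/4), i.e. A^e → t^(-e/4): V(t) = -t^9 + 3*t^8 - 4*t^7 + 5*t^6 - 6*t^5 + 5*t^4 - 4*t^3 + 3*t^2 - t + 1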